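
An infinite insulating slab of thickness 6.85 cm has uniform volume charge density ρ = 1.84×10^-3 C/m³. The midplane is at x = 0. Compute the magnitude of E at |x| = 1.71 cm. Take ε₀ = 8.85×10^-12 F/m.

|E| ≈ 3.56×10^6 N/C

By symmetry E is perpendicular to the slab. A Gaussian pillbox from −1.71 cm to +1.71 cm (face area A) lies entirely within the slab.
Q_enc = ρ·(2x)·A and flux = 2EA, so 2EA = 2ρxA/ε₀ ⇒ E = |ρ|x/ε₀.
E = (1.84e-3)(0.0171)/(8.85×10^-12) = 3.56×10^6 N/C.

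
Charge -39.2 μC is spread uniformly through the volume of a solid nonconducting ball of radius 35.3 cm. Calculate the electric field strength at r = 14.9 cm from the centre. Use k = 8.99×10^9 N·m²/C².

|E| ≈ 1.19e6 N/C

Symmetry ⇒ E = E(r) r̂. Gaussian sphere of radius r = 14.9 cm (r < R).
Only the charge within r is enclosed: Q_enc = Q·(r/R)³ = (-39.2 μC)·(14.9 cm/35.3 cm)³ = -2.948×10^-6 C.
Since E is radial and uniform over the Gaussian sphere, Φ = E·4πr² = Q_enc/ε₀.
E = k|Q_enc|/r² = (8.99×10^9)(2.948×10^-6)/(0.149)² = 1.19×10^6 N/C.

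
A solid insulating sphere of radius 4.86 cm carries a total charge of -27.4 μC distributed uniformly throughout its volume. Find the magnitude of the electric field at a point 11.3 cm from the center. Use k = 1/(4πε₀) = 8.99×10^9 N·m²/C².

Use a concentric Gaussian sphere at r = 11.3 cm (r > R, so the entire charge is enclosed).
Q_enc = -27.4 μC = -2.74×10^-5 C.
By Gauss's law, ∮E·dA = E·4πr² = Q_enc/ε₀.
E = k|Q_enc|/r² = (8.99×10^9)(2.74×10^-5)/(0.113)² = 1.93e7 N/C.

E ≈ 1.93×10^7 V/m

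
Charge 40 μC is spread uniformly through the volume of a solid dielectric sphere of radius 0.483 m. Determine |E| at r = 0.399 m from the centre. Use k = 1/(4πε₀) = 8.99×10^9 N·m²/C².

By spherical symmetry E is radial; choose a Gaussian sphere of radius r = 0.399 m (r < R).
Only the charge within r is enclosed: Q_enc = Q·(r/R)³ = (40 μC)·(0.399 m/0.483 m)³ = 2.255×10^-5 C.
Gauss's law: E·4πr² = Q_enc/ε₀.
E = k|Q_enc|/r² = (8.99×10^9)(2.255×10^-5)/(0.399)² = 1.27e6 N/C.

|E| ≈ 1.27×10^6 N/C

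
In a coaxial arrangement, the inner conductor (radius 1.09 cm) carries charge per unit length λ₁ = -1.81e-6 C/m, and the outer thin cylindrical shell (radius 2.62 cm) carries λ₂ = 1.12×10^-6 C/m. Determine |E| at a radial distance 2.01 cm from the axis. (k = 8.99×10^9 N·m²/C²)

E = 1.62e6 N/C

By cylindrical symmetry E is radial; use a coaxial Gaussian cylinder of radius 2.01 cm and length L (between the conductors, 1.09 cm < r < 2.62 cm).
The shell at 2.62 cm lies outside the Gaussian surface, so λ_enc = λ₁ = -1.81×10^-6 C/m.
Applying ∮E·dA = Q_enc/ε₀ with the end caps contributing no flux:
E = 2k|λ_enc|/r = 2(8.99×10^9)(1.81×10^-6)/(0.0201) = 1.62×10^6 N/C.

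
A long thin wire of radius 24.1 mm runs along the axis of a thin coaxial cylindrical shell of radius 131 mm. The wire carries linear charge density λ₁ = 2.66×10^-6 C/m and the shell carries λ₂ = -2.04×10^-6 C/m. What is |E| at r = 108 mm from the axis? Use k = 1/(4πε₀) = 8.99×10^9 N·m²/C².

By cylindrical symmetry E is radial; use a coaxial Gaussian cylinder of radius 108 mm and length L (between the conductors, 24.1 mm < r < 131 mm).
Only the inner wire is enclosed; the outer shell contributes nothing inside itself. λ_enc = λ₁ = 2.66×10^-6 C/m.
By Gauss's law (flux through the curved wall only), E·2πrL = λ_enc L/ε₀.
E = 2k|λ_enc|/r = 2(8.99×10^9)(2.66×10^-6)/(0.108) = 4.43e5 N/C.

E = 4.43e5 V/m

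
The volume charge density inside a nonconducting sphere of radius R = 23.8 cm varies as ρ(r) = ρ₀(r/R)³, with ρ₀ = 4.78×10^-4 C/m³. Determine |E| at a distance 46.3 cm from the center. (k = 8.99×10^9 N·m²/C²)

|E| ≈ 5.66×10^5 V/m

Take a concentric spherical Gaussian surface of radius r = 46.3 cm (r > R, all charge enclosed).
Q_enc = 4π ∫₀^R ρ₀(r'/R)^3 r'² dr' = 4πρ₀R³/6 = 1.35e-5 C.
Applying ∮E·dA = Q_enc/ε₀ with Φ = E(4πr²):
E = k|Q_enc|/r² = (8.99×10^9)(1.35×10^-5)/(0.463)² = 5.66e5 N/C.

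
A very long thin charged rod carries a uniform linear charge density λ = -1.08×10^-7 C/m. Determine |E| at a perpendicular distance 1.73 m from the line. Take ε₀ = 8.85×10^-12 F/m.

By cylindrical symmetry E is radial; use a coaxial Gaussian cylinder of radius 1.73 m and length L.
Q_enc = λL, so λ_enc = -1.08×10^-7 C/m.
Gauss's law: E·2πrL = λ_enc L/ε₀.
E = |λ_enc|/(2πε₀r) = (1.08×10^-7)/(2π·8.85×10^-12·1.73) = 1.12×10^3 N/C.

|E| ≈ 1.12×10^3 V/m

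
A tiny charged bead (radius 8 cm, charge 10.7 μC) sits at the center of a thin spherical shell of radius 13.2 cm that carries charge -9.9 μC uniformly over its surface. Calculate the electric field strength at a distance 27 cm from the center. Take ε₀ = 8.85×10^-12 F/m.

|E| = 9.87e4 N/C

Take a concentric spherical Gaussian surface of radius r = 27 cm (r > 13.2 cm, enclosing both).
Q_enc = (10.7 μC) + (-9.9 μC) = 8.00×10^-7 C.
By Gauss's law, ∮E·dA = E·4πr² = Q_enc/ε₀.
E = |Q_enc|/(4πε₀r²) = (8.00×10^-7)/(4π·8.85×10^-12·(0.27)²) = 9.87e4 N/C.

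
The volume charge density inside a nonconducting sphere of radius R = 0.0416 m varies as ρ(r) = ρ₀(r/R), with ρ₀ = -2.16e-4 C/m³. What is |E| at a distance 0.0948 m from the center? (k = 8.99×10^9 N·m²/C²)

E ≈ 4.89e4 N/C

By spherical symmetry E is radial; choose a Gaussian sphere of radius r = 0.0948 m (r > R, all charge enclosed).
Q_enc = 4π ∫₀^R ρ₀(r'/R)^1 r'² dr' = 4πρ₀R³/4 = -4.885×10^-8 C.
By Gauss's law, ∮E·dA = E·4πr² = Q_enc/ε₀.
E = k|Q_enc|/r² = (8.99×10^9)(4.885×10^-8)/(0.0948)² = 4.89×10^4 N/C.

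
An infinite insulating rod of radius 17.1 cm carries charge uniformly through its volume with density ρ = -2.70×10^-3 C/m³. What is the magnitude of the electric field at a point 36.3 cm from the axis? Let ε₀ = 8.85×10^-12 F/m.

1.23×10^7 N/C

Choose a coaxial cylinder of radius r = 36.3 cm (arbitrary length L) as the Gaussian surface (r > 17.1 cm, full cross-section enclosed).
λ_enc = ρ·πR² = (-2.70×10^-3)π(0.171)² = -2.48×10^-4 C/m.
Gauss's law: E·2πrL = λ_enc L/ε₀.
E = |λ_enc|/(2πε₀r) = (2.48×10^-4)/(2π·8.85×10^-12·0.363) = 1.23×10^7 N/C.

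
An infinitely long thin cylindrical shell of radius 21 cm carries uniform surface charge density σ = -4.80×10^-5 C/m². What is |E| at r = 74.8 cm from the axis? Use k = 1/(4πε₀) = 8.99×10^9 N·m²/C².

By cylindrical symmetry E is radial; use a coaxial Gaussian cylinder of radius 74.8 cm and length L (r > 21 cm).
The whole shell is enclosed: λ_enc = σ·2πR = (-4.80×10^-5)·2π·(0.21) = -6.333e-5 C/m.
Since E is radial and uniform over the curved surface, Φ = E·2πrL = Q_enc/ε₀ = λ_enc L/ε₀.
E = 2k|λ_enc|/r = 2(8.99×10^9)(6.333×10^-5)/(0.748) = 1.52×10^6 N/C.

E ≈ 1.52×10^6 V/m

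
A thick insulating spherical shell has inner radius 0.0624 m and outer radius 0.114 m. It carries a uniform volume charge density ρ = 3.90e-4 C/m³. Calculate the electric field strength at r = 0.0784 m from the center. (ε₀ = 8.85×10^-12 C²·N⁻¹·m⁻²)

|E| ≈ 5.71×10^5 N/C

Symmetry ⇒ E = E(r) r̂. Gaussian sphere of radius r = 0.0784 m (within the shell material, 0.0624 m < r < 0.114 m).
Only the shell between 0.0624 m and r is enclosed: Q_enc = ρ·(4π/3)(r³ − a³) = (3.90×10^-4)·(4π/3)·((0.0784)³ − (0.0624)³) = 3.903×10^-7 C.
Gauss's law: E·4πr² = Q_enc/ε₀.
E = |Q_enc|/(4πε₀r²) = (3.903e-7)/(4π·8.85×10^-12·(0.0784)²) = 5.71×10^5 N/C.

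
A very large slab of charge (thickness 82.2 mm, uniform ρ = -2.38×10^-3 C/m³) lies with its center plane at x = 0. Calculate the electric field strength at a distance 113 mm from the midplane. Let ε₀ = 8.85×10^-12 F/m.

E ≈ 1.11e7 N/C

The point |x| = 113 mm lies outside the slab (half-thickness 0.0411 m). A symmetric pillbox spanning the full slab encloses Q_enc = ρ·d·A.
Flux = 2EA ⇒ E = |ρ|d/(2ε₀), independent of distance outside.
E = (2.38×10^-3)(0.0822)/(2·8.85×10^-12) = 1.11×10^7 N/C.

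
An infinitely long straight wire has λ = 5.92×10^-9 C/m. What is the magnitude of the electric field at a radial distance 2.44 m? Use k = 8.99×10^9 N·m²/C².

|E| = 43.6 N/C

By cylindrical symmetry E is radial; use a coaxial Gaussian cylinder of radius 2.44 m and length L.
Q_enc = λL, so λ_enc = 5.92×10^-9 C/m.
Gauss's law: E·2πrL = λ_enc L/ε₀.
E = 2k|λ_enc|/r = 2(8.99×10^9)(5.92e-9)/(2.44) = 43.6 N/C.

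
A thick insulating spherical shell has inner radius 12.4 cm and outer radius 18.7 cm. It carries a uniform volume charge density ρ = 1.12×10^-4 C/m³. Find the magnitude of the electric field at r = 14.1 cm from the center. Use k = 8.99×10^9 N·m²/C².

E = 1.90e5 N/C

Symmetry ⇒ E = E(r) r̂. Gaussian sphere of radius r = 14.1 cm (within the shell material, 12.4 cm < r < 18.7 cm).
Enclosed charge is the volume from a to r: Q_enc = (4π/3)ρ(r³ − a³) = 4.206×10^-7 C.
Since E is radial and uniform over the Gaussian sphere, Φ = E·4πr² = Q_enc/ε₀.
E = k|Q_enc|/r² = (8.99×10^9)(4.206e-7)/(0.141)² = 1.90e5 N/C.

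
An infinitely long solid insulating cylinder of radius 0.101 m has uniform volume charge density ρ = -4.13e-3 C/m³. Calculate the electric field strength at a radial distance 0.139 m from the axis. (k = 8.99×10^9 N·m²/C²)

Choose a coaxial cylinder of radius r = 0.139 m (arbitrary length L) as the Gaussian surface (r > 0.101 m, full cross-section enclosed).
λ_enc = ρ·πR² = (-4.13×10^-3)π(0.101)² = -1.324e-4 C/m.
Since E is radial and uniform over the curved surface, Φ = E·2πrL = Q_enc/ε₀ = λ_enc L/ε₀.
E = 2k|λ_enc|/r = 2(8.99×10^9)(1.324×10^-4)/(0.139) = 1.71×10^7 N/C.

1.71×10^7 N/C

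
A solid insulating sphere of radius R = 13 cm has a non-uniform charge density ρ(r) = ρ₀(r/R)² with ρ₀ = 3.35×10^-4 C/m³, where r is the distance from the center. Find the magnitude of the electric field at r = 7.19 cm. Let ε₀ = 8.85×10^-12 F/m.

|E| ≈ 1.67×10^5 N/C

Take a concentric spherical Gaussian surface of radius r = 7.19 cm (r < R).
Integrate the density: Q_enc = 4π ∫₀^r ρ₀(r'/R)^2 r'² dr' = 4πρ₀ r^5/(5·R²) = 9.573e-8 C.
Since E is radial and uniform over the Gaussian sphere, Φ = E·4πr² = Q_enc/ε₀.
E = |Q_enc|/(4πε₀r²) = (9.573×10^-8)/(4π·8.85×10^-12·(0.0719)²) = 1.67×10^5 N/C.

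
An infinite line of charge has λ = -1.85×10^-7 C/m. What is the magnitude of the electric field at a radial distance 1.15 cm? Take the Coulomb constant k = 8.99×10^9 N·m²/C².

Take a coaxial cylindrical Gaussian surface of radius r = 1.15 cm and length L.
Q_enc = λL, so λ_enc = -1.85×10^-7 C/m.
Gauss's law: E·2πrL = λ_enc L/ε₀.
E = 2k|λ_enc|/r = 2(8.99×10^9)(1.85×10^-7)/(0.0115) = 2.89×10^5 N/C.

2.89×10^5 N/C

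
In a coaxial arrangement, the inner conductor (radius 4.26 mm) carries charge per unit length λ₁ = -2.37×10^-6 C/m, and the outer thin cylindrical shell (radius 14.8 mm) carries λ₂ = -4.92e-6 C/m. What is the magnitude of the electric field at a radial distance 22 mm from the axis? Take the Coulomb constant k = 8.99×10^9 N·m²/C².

Take a coaxial cylindrical Gaussian surface of radius r = 22 mm and length L (r > 14.8 mm, enclosing both).
λ_enc = λ₁ + λ₂ = (-2.37×10^-6) + (-4.92×10^-6) = -7.29e-6 C/m.
Since E is radial and uniform over the curved surface, Φ = E·2πrL = Q_enc/ε₀ = λ_enc L/ε₀.
E = 2k|λ_enc|/r = 2(8.99×10^9)(7.29×10^-6)/(0.022) = 5.96e6 N/C.

E ≈ 5.96×10^6 V/m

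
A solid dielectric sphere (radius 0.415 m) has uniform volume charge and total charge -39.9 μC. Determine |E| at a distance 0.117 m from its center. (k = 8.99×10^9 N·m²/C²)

E ≈ 5.87×10^5 N/C

By spherical symmetry E is radial; choose a Gaussian sphere of radius r = 0.117 m (r < R).
For a uniform sphere the enclosed fraction is (r/R)³, so Q_enc = (-39.9 μC)(0.117/0.415)³ = -8.941e-7 C.
Since E is radial and uniform over the Gaussian sphere, Φ = E·4πr² = Q_enc/ε₀.
E = k|Q_enc|/r² = (8.99×10^9)(8.941×10^-7)/(0.117)² = 5.87×10^5 N/C.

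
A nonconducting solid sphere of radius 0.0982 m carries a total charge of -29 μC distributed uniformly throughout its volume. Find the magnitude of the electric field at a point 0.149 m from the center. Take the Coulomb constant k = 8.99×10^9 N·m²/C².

E = 1.17e7 N/C

Take a concentric spherical Gaussian surface of radius r = 0.149 m (r > R, so the entire charge is enclosed).
Q_enc = -29 μC = -2.90×10^-5 C.
Applying ∮E·dA = Q_enc/ε₀ with Φ = E(4πr²):
E = k|Q_enc|/r² = (8.99×10^9)(2.90e-5)/(0.149)² = 1.17×10^7 N/C.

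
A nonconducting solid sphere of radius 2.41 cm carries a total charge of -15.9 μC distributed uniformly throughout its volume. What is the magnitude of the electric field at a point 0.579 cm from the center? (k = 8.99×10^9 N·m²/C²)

E ≈ 5.91e7 N/C

By spherical symmetry E is radial; choose a Gaussian sphere of radius r = 0.579 cm (r < R).
Only the charge within r is enclosed: Q_enc = Q·(r/R)³ = (-15.9 μC)·(0.579 cm/2.41 cm)³ = -2.205e-7 C.
Applying ∮E·dA = Q_enc/ε₀ with Φ = E(4πr²):
E = k|Q_enc|/r² = (8.99×10^9)(2.205×10^-7)/(0.00579)² = 5.91×10^7 N/C.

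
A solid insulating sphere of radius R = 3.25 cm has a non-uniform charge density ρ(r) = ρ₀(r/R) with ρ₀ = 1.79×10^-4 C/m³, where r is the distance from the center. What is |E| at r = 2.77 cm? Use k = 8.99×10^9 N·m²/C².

Use a concentric Gaussian sphere at r = 2.77 cm (r < R).
Q_enc = ∫₀^r ρ(r')·4πr'² dr' = (4πρ₀/R) ∫₀^r r'^3 dr' = 4πρ₀ r^4/(4·R) = 1.019×10^-8 C.
Since E is radial and uniform over the Gaussian sphere, Φ = E·4πr² = Q_enc/ε₀.
E = k|Q_enc|/r² = (8.99×10^9)(1.019×10^-8)/(0.0277)² = 1.19×10^5 N/C.

E ≈ 1.19e5 V/m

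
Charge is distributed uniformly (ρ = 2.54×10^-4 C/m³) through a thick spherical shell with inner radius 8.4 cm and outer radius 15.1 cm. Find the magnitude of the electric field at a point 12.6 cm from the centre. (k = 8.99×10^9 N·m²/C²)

Use a concentric Gaussian sphere at r = 12.6 cm (within the shell material, 8.4 cm < r < 15.1 cm).
Enclosed charge is the volume from a to r: Q_enc = (4π/3)ρ(r³ − a³) = 1.498×10^-6 C.
Applying ∮E·dA = Q_enc/ε₀ with Φ = E(4πr²):
E = k|Q_enc|/r² = (8.99×10^9)(1.498e-6)/(0.126)² = 8.48×10^5 N/C.

|E| = 8.48×10^5 N/C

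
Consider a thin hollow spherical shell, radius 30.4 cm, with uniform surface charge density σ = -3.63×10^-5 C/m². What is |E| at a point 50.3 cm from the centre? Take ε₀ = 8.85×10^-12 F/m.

Symmetry ⇒ E = E(r) r̂. Gaussian sphere of radius r = 50.3 cm (r > 30.4 cm).
The entire shell is enclosed: Q_enc = σ·4πR² = (-3.63×10^-5)·4π·(0.304)² = -4.216×10^-5 C.
Applying ∮E·dA = Q_enc/ε₀ with Φ = E(4πr²):
E = |Q_enc|/(4πε₀r²) = (4.216e-5)/(4π·8.85×10^-12·(0.503)²) = 1.50×10^6 N/C.

E = 1.50×10^6 N/C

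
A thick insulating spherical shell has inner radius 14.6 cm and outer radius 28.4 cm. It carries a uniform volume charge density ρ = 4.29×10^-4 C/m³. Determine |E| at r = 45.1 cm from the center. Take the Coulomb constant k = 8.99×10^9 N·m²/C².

1.57×10^6 N/C

Use a concentric Gaussian sphere at r = 45.1 cm (r > 28.4 cm, enclosing the whole shell).
Q_enc = ρ·(4π/3)(b³ − a³) = (4.29×10^-4)·(4π/3)·((0.284)³ − (0.146)³) = 3.557×10^-5 C.
Since E is radial and uniform over the Gaussian sphere, Φ = E·4πr² = Q_enc/ε₀.
E = k|Q_enc|/r² = (8.99×10^9)(3.557e-5)/(0.451)² = 1.57×10^6 N/C.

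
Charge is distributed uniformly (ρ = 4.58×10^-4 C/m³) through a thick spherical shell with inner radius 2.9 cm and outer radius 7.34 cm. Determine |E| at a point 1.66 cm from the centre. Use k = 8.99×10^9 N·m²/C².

|E| = 0 N/C

Use a concentric Gaussian sphere at r = 1.66 cm (r < 2.9 cm, inside the empty cavity).
No charge is enclosed, so by Gauss's law E·4πr² = 0 ⇒ E = 0.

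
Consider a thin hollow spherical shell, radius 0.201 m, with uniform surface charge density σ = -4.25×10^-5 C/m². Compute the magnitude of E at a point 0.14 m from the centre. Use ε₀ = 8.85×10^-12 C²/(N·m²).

Take a concentric spherical Gaussian surface of radius r = 0.14 m (inside the shell, r < 0.201 m).
All the charge is outside the Gaussian surface: Q_enc = 0, hence E = 0 everywhere inside the shell.

E = 0 (no enclosed charge)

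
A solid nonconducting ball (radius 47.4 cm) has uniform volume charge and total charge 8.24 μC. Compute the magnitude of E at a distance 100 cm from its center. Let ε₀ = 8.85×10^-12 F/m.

7.41×10^4 N/C

Symmetry ⇒ E = E(r) r̂. Gaussian sphere of radius r = 100 cm (r > R, so the entire charge is enclosed).
Q_enc = 8.24 μC = 8.24e-6 C.
Since E is radial and uniform over the Gaussian sphere, Φ = E·4πr² = Q_enc/ε₀.
E = |Q_enc|/(4πε₀r²) = (8.24e-6)/(4π·8.85×10^-12·(1)²) = 7.41e4 N/C.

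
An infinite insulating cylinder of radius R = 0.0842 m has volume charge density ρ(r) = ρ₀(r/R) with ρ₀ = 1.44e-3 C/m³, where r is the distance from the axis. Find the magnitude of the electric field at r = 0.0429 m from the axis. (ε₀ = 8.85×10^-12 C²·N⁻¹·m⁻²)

Choose a coaxial cylinder of radius r = 0.0429 m (arbitrary length L) as the Gaussian surface (r < R).
Integrating ρ over the cross-section to radius r: λ_enc = (2πρ₀/R) ∫₀^r r'^2 dr' = 2πρ₀ r^3/(3·R) = 2.828×10^-6 C/m.
Gauss's law: E·2πrL = λ_enc L/ε₀.
E = |λ_enc|/(2πε₀r) = (2.828e-6)/(2π·8.85×10^-12·0.0429) = 1.19×10^6 N/C.

|E| ≈ 1.19×10^6 N/C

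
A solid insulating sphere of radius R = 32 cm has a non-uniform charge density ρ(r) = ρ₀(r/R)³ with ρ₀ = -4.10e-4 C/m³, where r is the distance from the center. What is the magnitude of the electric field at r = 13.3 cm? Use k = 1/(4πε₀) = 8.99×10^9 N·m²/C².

E ≈ 7.37e4 N/C

Symmetry ⇒ E = E(r) r̂. Gaussian sphere of radius r = 13.3 cm (r < R).
Q_enc = ∫₀^r ρ(r')·4πr'² dr' = (4πρ₀/R³) ∫₀^r r'^5 dr' = 4πρ₀ r^6/(6·R³) = -1.45×10^-7 C.
Since E is radial and uniform over the Gaussian sphere, Φ = E·4πr² = Q_enc/ε₀.
E = k|Q_enc|/r² = (8.99×10^9)(1.45e-7)/(0.133)² = 7.37×10^4 N/C.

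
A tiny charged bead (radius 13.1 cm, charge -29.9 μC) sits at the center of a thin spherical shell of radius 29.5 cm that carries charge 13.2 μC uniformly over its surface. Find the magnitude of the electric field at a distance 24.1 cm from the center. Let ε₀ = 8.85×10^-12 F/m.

By spherical symmetry E is radial; choose a Gaussian sphere of radius r = 24.1 cm (between the bodies, 13.1 cm < r < 29.5 cm).
Only the inner charge is enclosed; the outer shell contributes nothing inside itself. Q_enc = -29.9 μC = -2.99×10^-5 C.
Gauss's law: E·4πr² = Q_enc/ε₀.
E = |Q_enc|/(4πε₀r²) = (2.99×10^-5)/(4π·8.85×10^-12·(0.241)²) = 4.63×10^6 N/C.

|E| = 4.63×10^6 V/m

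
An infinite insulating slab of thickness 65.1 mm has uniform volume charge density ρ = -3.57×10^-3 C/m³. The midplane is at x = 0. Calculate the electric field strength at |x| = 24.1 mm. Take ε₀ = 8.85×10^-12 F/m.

By symmetry E is perpendicular to the slab. A Gaussian pillbox from −24.1 mm to +24.1 mm (face area A) lies entirely within the slab.
Q_enc = ρ·(2x)·A and flux = 2EA, so 2EA = 2ρxA/ε₀ ⇒ E = |ρ|x/ε₀.
E = (3.57×10^-3)(0.0241)/(8.85×10^-12) = 9.72e6 N/C.

9.72e6 N/C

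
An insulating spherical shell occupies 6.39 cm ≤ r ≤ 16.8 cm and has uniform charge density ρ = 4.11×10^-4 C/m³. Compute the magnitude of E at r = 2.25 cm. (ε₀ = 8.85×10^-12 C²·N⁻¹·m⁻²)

Symmetry ⇒ E = E(r) r̂. Gaussian sphere of radius r = 2.25 cm (r < 6.39 cm, inside the empty cavity).
Q_enc = 0 (all charge lies at larger r); Gauss's law gives E = 0.

E = 0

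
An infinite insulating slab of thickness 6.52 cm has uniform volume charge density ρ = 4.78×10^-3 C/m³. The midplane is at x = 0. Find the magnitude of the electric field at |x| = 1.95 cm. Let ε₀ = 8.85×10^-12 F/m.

By symmetry E is perpendicular to the slab. A Gaussian pillbox from −1.95 cm to +1.95 cm (face area A) lies entirely within the slab.
Q_enc = ρ·(2x)·A and flux = 2EA, so 2EA = 2ρxA/ε₀ ⇒ E = |ρ|x/ε₀.
E = (4.78×10^-3)(0.0195)/(8.85×10^-12) = 1.05e7 N/C.

1.05×10^7 N/C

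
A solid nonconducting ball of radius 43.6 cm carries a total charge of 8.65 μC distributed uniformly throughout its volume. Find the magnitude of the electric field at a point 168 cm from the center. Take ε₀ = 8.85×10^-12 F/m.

|E| ≈ 2.76×10^4 N/C

Use a concentric Gaussian sphere at r = 168 cm (r > R, so the entire charge is enclosed).
Q_enc = 8.65 μC = 8.65e-6 C.
Applying ∮E·dA = Q_enc/ε₀ with Φ = E(4πr²):
E = |Q_enc|/(4πε₀r²) = (8.65×10^-6)/(4π·8.85×10^-12·(1.68)²) = 2.76×10^4 N/C.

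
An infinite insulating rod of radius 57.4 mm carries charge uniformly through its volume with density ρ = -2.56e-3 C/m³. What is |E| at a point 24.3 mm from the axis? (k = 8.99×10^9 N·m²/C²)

E ≈ 3.51e6 V/m

Coaxial Gaussian cylinder, radius r = 24.3 mm, length L (r < R).
Charge inside radius r per length L is ρ·πr²·L, so λ_enc = ρπr² = -4.749×10^-6 C/m.
Applying ∮E·dA = Q_enc/ε₀ with the end caps contributing no flux:
E = 2k|λ_enc|/r = 2(8.99×10^9)(4.749e-6)/(0.0243) = 3.51e6 N/C.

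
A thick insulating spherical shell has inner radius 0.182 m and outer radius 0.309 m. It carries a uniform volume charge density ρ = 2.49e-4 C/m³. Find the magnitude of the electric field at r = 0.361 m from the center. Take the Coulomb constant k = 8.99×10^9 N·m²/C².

E = 1.69e6 N/C

By spherical symmetry E is radial; choose a Gaussian sphere of radius r = 0.361 m (r > 0.309 m, enclosing the whole shell).
Q_enc = ρ·(4π/3)(b³ − a³) = (2.49e-4)·(4π/3)·((0.309)³ − (0.182)³) = 2.448e-5 C.
Gauss's law: E·4πr² = Q_enc/ε₀.
E = k|Q_enc|/r² = (8.99×10^9)(2.448×10^-5)/(0.361)² = 1.69×10^6 N/C.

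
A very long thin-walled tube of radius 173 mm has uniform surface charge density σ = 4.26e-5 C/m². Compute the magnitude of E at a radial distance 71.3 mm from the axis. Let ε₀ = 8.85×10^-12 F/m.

E = 0

Coaxial Gaussian cylinder, radius r = 71.3 mm, length L (r < 173 mm, inside the shell).
No charge is enclosed, so Gauss's law gives E·2πrL = 0 ⇒ E = 0.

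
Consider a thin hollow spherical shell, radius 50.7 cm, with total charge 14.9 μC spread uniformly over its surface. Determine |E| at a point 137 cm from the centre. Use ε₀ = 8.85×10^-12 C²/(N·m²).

Symmetry ⇒ E = E(r) r̂. Gaussian sphere of radius r = 137 cm (r > 50.7 cm).
The entire shell is enclosed: Q_enc = 1.49×10^-5 C.
Gauss's law: E·4πr² = Q_enc/ε₀.
E = |Q_enc|/(4πε₀r²) = (1.49×10^-5)/(4π·8.85×10^-12·(1.37)²) = 7.14e4 N/C.

E ≈ 7.14e4 N/C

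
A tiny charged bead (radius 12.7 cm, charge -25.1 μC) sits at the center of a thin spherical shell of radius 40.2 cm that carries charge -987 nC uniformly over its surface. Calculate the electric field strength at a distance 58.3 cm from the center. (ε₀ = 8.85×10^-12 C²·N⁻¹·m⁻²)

|E| = 6.90e5 N/C

Use a concentric Gaussian sphere at r = 58.3 cm (r > 40.2 cm, enclosing both).
Q_enc = (-25.1 μC) + (-987 nC) = -2.609×10^-5 C.
Since E is radial and uniform over the Gaussian sphere, Φ = E·4πr² = Q_enc/ε₀.
E = |Q_enc|/(4πε₀r²) = (2.609e-5)/(4π·8.85×10^-12·(0.583)²) = 6.90×10^5 N/C.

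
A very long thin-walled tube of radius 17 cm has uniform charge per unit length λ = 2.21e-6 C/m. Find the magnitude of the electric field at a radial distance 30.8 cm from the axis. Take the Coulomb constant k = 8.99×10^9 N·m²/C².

Coaxial Gaussian cylinder, radius r = 30.8 cm, length L (r > 17 cm).
The full line charge is enclosed: λ_enc = 2.21×10^-6 C/m.
Since E is radial and uniform over the curved surface, Φ = E·2πrL = Q_enc/ε₀ = λ_enc L/ε₀.
E = 2k|λ_enc|/r = 2(8.99×10^9)(2.21e-6)/(0.308) = 1.29e5 N/C.

E ≈ 1.29e5 N/C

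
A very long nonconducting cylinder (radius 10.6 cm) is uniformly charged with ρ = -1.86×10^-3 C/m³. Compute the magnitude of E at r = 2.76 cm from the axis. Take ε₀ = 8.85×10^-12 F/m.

E = 2.90e6 N/C

Coaxial Gaussian cylinder, radius r = 2.76 cm, length L (r < R).
Enclosed charge per unit length: λ_enc = ρ·πr² = (-1.86×10^-3)π(0.0276)² = -4.451×10^-6 C/m.
By Gauss's law (flux through the curved wall only), E·2πrL = λ_enc L/ε₀.
E = |λ_enc|/(2πε₀r) = (4.451×10^-6)/(2π·8.85×10^-12·0.0276) = 2.90×10^6 N/C.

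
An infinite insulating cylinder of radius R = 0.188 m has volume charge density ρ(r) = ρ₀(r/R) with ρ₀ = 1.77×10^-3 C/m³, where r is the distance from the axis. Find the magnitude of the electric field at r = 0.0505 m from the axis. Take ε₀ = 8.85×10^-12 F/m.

By cylindrical symmetry E is radial; use a coaxial Gaussian cylinder of radius 0.0505 m and length L (r < R).
λ_enc = ∫₀^r ρ(r')·2πr' dr' = (2πρ₀/R)·r^3/3 = 2.539×10^-6 C/m.
Applying ∮E·dA = Q_enc/ε₀ with the end caps contributing no flux:
E = |λ_enc|/(2πε₀r) = (2.539×10^-6)/(2π·8.85×10^-12·0.0505) = 9.04×10^5 N/C.

|E| ≈ 9.04×10^5 N/C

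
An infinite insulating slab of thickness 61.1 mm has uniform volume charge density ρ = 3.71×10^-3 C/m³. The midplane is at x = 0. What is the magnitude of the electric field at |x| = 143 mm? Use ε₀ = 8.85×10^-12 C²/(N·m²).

|E| = 1.28×10^7 V/m

The point |x| = 143 mm lies outside the slab (half-thickness 0.03055 m). A symmetric pillbox spanning the full slab encloses Q_enc = ρ·d·A.
Flux = 2EA ⇒ E = |ρ|d/(2ε₀), independent of distance outside.
E = (3.71×10^-3)(0.0611)/(2·8.85×10^-12) = 1.28×10^7 N/C.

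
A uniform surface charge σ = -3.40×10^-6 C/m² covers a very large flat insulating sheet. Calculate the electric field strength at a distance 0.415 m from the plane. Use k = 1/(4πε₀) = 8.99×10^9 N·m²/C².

Choose a cylindrical pillbox piercing the sheet, end faces (area A) parallel to it.
Flux Φ = 2EA and Q_enc = σA, so 2EA = σA/ε₀ ⇒ E = |σ|/(2ε₀), independent of distance.
E = 2πk|σ| = 2π(8.99×10^9)(3.40×10^-6) = 1.92×10^5 N/C.

|E| ≈ 1.92e5 N/C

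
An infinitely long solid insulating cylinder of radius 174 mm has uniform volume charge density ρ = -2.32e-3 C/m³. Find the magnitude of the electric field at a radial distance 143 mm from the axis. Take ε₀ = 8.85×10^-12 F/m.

By cylindrical symmetry E is radial; use a coaxial Gaussian cylinder of radius 143 mm and length L (r < R).
Charge inside radius r per length L is ρ·πr²·L, so λ_enc = ρπr² = -1.49×10^-4 C/m.
Gauss's law: E·2πrL = λ_enc L/ε₀.
E = |λ_enc|/(2πε₀r) = (1.49×10^-4)/(2π·8.85×10^-12·0.143) = 1.87e7 N/C.

1.87×10^7 N/C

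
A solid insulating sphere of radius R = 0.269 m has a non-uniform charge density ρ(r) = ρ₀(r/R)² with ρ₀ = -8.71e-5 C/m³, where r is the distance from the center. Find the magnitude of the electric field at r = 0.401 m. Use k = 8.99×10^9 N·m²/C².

|E| = 2.38×10^5 N/C

Take a concentric spherical Gaussian surface of radius r = 0.401 m (r > R, all charge enclosed).
Q_enc = 4π ∫₀^R ρ₀(r'/R)^2 r'² dr' = 4πρ₀R³/5 = -4.261×10^-6 C.
Applying ∮E·dA = Q_enc/ε₀ with Φ = E(4πr²):
E = k|Q_enc|/r² = (8.99×10^9)(4.261×10^-6)/(0.401)² = 2.38×10^5 N/C.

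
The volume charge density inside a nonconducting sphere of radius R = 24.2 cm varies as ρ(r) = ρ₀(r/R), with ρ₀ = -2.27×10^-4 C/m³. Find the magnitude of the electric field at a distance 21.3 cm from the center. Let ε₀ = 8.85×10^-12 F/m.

Take a concentric spherical Gaussian surface of radius r = 21.3 cm (r < R).
Integrate the density: Q_enc = 4π ∫₀^r ρ₀(r'/R)^1 r'² dr' = 4πρ₀ r^4/(4·R) = -6.066e-6 C.
By Gauss's law, ∮E·dA = E·4πr² = Q_enc/ε₀.
E = |Q_enc|/(4πε₀r²) = (6.066e-6)/(4π·8.85×10^-12·(0.213)²) = 1.20×10^6 N/C.

|E| ≈ 1.20×10^6 N/C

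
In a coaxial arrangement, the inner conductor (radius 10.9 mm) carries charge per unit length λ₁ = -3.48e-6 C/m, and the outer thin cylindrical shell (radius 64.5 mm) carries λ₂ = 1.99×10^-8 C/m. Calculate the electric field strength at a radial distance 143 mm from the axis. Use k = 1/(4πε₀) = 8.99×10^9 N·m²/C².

Take a coaxial cylindrical Gaussian surface of radius r = 143 mm and length L (r > 64.5 mm, enclosing both).
λ_enc = λ₁ + λ₂ = (-3.48e-6) + (1.99×10^-8) = -3.46e-6 C/m.
Since E is radial and uniform over the curved surface, Φ = E·2πrL = Q_enc/ε₀ = λ_enc L/ε₀.
E = 2k|λ_enc|/r = 2(8.99×10^9)(3.46×10^-6)/(0.143) = 4.35×10^5 N/C.

|E| = 4.35×10^5 N/C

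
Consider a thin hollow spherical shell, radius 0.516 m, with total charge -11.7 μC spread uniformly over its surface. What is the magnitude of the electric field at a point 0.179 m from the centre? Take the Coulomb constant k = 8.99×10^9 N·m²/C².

Use a concentric Gaussian sphere at r = 0.179 m (inside the shell, r < 0.516 m).
All the charge is outside the Gaussian surface: Q_enc = 0, hence E = 0 everywhere inside the shell.

|E| = 0 N/C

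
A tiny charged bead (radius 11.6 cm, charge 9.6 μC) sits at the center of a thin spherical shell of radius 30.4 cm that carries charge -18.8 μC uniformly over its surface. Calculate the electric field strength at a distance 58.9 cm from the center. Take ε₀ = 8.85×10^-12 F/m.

|E| ≈ 2.38×10^5 N/C

By spherical symmetry E is radial; choose a Gaussian sphere of radius r = 58.9 cm (r > 30.4 cm, enclosing both).
Q_enc = (9.6 μC) + (-18.8 μC) = -9.20×10^-6 C.
Gauss's law: E·4πr² = Q_enc/ε₀.
E = |Q_enc|/(4πε₀r²) = (9.20×10^-6)/(4π·8.85×10^-12·(0.589)²) = 2.38×10^5 N/C.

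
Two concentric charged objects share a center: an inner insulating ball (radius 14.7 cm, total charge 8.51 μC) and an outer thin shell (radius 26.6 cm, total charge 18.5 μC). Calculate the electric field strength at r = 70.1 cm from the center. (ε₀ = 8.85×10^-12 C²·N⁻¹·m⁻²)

Symmetry ⇒ E = E(r) r̂. Gaussian sphere of radius r = 70.1 cm (r > 26.6 cm, enclosing both).
Q_enc = (8.51 μC) + (18.5 μC) = 2.701e-5 C.
Applying ∮E·dA = Q_enc/ε₀ with Φ = E(4πr²):
E = |Q_enc|/(4πε₀r²) = (2.701×10^-5)/(4π·8.85×10^-12·(0.701)²) = 4.94×10^5 N/C.

|E| ≈ 4.94e5 N/C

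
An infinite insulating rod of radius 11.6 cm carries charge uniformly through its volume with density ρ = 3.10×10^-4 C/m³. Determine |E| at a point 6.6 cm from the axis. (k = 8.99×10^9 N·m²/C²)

Take a coaxial cylindrical Gaussian surface of radius r = 6.6 cm and length L (r < R).
Charge inside radius r per length L is ρ·πr²·L, so λ_enc = ρπr² = 4.242e-6 C/m.
By Gauss's law (flux through the curved wall only), E·2πrL = λ_enc L/ε₀.
E = 2k|λ_enc|/r = 2(8.99×10^9)(4.242e-6)/(0.066) = 1.16×10^6 N/C.

|E| = 1.16e6 V/m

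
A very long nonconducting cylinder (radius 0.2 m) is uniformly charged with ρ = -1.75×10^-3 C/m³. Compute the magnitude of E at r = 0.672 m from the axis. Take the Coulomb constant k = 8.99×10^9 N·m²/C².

Take a coaxial cylindrical Gaussian surface of radius r = 0.672 m and length L (r > 0.2 m, full cross-section enclosed).
λ_enc = ρ·πR² = (-1.75×10^-3)π(0.2)² = -2.199e-4 C/m.
By Gauss's law (flux through the curved wall only), E·2πrL = λ_enc L/ε₀.
E = 2k|λ_enc|/r = 2(8.99×10^9)(2.199e-4)/(0.672) = 5.88×10^6 N/C.

|E| = 5.88×10^6 V/m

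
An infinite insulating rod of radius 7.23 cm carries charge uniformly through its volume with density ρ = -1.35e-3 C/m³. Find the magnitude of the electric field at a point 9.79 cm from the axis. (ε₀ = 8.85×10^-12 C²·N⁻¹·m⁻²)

|E| = 4.07×10^6 N/C

Coaxial Gaussian cylinder, radius r = 9.79 cm, length L (r > 7.23 cm, full cross-section enclosed).
λ_enc = ρ·πR² = (-1.35×10^-3)π(0.0723)² = -2.217×10^-5 C/m.
By Gauss's law (flux through the curved wall only), E·2πrL = λ_enc L/ε₀.
E = |λ_enc|/(2πε₀r) = (2.217×10^-5)/(2π·8.85×10^-12·0.0979) = 4.07e6 N/C.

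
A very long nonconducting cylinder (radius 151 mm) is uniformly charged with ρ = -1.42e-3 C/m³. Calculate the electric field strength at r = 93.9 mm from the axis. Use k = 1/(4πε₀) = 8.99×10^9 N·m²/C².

E = 7.53e6 V/m

Take a coaxial cylindrical Gaussian surface of radius r = 93.9 mm and length L (r < R).
Charge inside radius r per length L is ρ·πr²·L, so λ_enc = ρπr² = -3.933×10^-5 C/m.
By Gauss's law (flux through the curved wall only), E·2πrL = λ_enc L/ε₀.
E = 2k|λ_enc|/r = 2(8.99×10^9)(3.933×10^-5)/(0.0939) = 7.53×10^6 N/C.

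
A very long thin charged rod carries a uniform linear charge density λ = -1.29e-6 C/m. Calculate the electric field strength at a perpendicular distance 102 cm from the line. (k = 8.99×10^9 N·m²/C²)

By cylindrical symmetry E is radial; use a coaxial Gaussian cylinder of radius 102 cm and length L.
Q_enc = λL, so λ_enc = -1.29×10^-6 C/m.
By Gauss's law (flux through the curved wall only), E·2πrL = λ_enc L/ε₀.
E = 2k|λ_enc|/r = 2(8.99×10^9)(1.29×10^-6)/(1.02) = 2.27×10^4 N/C.

|E| = 2.27×10^4 V/m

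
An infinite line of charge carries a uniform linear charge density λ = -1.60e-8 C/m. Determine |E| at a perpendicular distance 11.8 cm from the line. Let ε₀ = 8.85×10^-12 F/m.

|E| = 2.44e3 V/m

Coaxial Gaussian cylinder, radius r = 11.8 cm, length L.
Q_enc = λL, so λ_enc = -1.60×10^-8 C/m.
Applying ∮E·dA = Q_enc/ε₀ with the end caps contributing no flux:
E = |λ_enc|/(2πε₀r) = (1.60×10^-8)/(2π·8.85×10^-12·0.118) = 2.44e3 N/C.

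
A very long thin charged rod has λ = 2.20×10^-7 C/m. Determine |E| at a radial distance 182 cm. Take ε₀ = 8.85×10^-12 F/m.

Take a coaxial cylindrical Gaussian surface of radius r = 182 cm and length L.
Q_enc = λL, so λ_enc = 2.20×10^-7 C/m.
Since E is radial and uniform over the curved surface, Φ = E·2πrL = Q_enc/ε₀ = λ_enc L/ε₀.
E = |λ_enc|/(2πε₀r) = (2.20×10^-7)/(2π·8.85×10^-12·1.82) = 2.17×10^3 N/C.

|E| = 2.17×10^3 V/m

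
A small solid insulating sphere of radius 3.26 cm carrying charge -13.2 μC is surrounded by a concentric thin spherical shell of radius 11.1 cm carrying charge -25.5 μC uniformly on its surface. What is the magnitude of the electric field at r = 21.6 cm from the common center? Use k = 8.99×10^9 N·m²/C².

Symmetry ⇒ E = E(r) r̂. Gaussian sphere of radius r = 21.6 cm (r > 11.1 cm, enclosing both).
Q_enc = (-13.2 μC) + (-25.5 μC) = -3.87e-5 C.
Since E is radial and uniform over the Gaussian sphere, Φ = E·4πr² = Q_enc/ε₀.
E = k|Q_enc|/r² = (8.99×10^9)(3.87×10^-5)/(0.216)² = 7.46×10^6 N/C.

7.46e6 N/C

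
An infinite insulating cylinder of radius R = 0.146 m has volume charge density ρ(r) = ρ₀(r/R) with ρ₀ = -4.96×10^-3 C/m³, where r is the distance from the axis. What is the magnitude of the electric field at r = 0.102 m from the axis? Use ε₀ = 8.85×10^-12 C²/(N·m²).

Choose a coaxial cylinder of radius r = 0.102 m (arbitrary length L) as the Gaussian surface (r < R).
λ_enc = ∫₀^r ρ(r')·2πr' dr' = (2πρ₀/R)·r^3/3 = -7.551e-5 C/m.
Since E is radial and uniform over the curved surface, Φ = E·2πrL = Q_enc/ε₀ = λ_enc L/ε₀.
E = |λ_enc|/(2πε₀r) = (7.551×10^-5)/(2π·8.85×10^-12·0.102) = 1.33×10^7 N/C.

|E| ≈ 1.33×10^7 V/m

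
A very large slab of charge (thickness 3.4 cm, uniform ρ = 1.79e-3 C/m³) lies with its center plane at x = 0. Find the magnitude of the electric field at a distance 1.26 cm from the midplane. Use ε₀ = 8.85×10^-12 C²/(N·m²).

By symmetry E is perpendicular to the slab. A Gaussian pillbox from −1.26 cm to +1.26 cm (face area A) lies entirely within the slab.
Q_enc = ρ·(2x)·A and flux = 2EA, so 2EA = 2ρxA/ε₀ ⇒ E = |ρ|x/ε₀.
E = (1.79e-3)(0.0126)/(8.85×10^-12) = 2.55×10^6 N/C.

E ≈ 2.55e6 N/C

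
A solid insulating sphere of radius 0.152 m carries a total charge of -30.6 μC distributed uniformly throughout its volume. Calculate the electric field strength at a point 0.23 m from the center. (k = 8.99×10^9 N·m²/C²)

Symmetry ⇒ E = E(r) r̂. Gaussian sphere of radius r = 0.23 m (r > R, so the entire charge is enclosed).
Q_enc = -30.6 μC = -3.06e-5 C.
Applying ∮E·dA = Q_enc/ε₀ with Φ = E(4πr²):
E = k|Q_enc|/r² = (8.99×10^9)(3.06×10^-5)/(0.23)² = 5.20×10^6 N/C.

E = 5.20e6 N/C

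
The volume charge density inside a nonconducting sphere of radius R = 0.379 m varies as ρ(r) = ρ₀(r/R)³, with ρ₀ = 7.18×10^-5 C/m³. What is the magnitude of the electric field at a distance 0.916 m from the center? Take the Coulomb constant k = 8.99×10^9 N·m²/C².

|E| = 8.77e4 N/C

Use a concentric Gaussian sphere at r = 0.916 m (r > R, all charge enclosed).
Q_enc = 4π ∫₀^R ρ₀(r'/R)^3 r'² dr' = 4πρ₀R³/6 = 8.187×10^-6 C.
Gauss's law: E·4πr² = Q_enc/ε₀.
E = k|Q_enc|/r² = (8.99×10^9)(8.187e-6)/(0.916)² = 8.77e4 N/C.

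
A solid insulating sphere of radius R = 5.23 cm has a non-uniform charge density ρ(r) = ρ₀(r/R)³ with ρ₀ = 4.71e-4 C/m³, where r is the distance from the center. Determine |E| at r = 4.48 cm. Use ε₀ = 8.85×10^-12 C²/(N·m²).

2.50×10^5 N/C

Take a concentric spherical Gaussian surface of radius r = 4.48 cm (r < R).
Integrate the density: Q_enc = 4π ∫₀^r ρ₀(r'/R)^3 r'² dr' = 4πρ₀ r^6/(6·R³) = 5.575×10^-8 C.
By Gauss's law, ∮E·dA = E·4πr² = Q_enc/ε₀.
E = |Q_enc|/(4πε₀r²) = (5.575e-8)/(4π·8.85×10^-12·(0.0448)²) = 2.50×10^5 N/C.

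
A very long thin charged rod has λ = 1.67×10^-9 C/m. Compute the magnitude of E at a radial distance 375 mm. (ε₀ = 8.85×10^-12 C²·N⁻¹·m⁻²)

80.1 V/m

Choose a coaxial cylinder of radius r = 375 mm (arbitrary length L) as the Gaussian surface.
Q_enc = λL, so λ_enc = 1.67×10^-9 C/m.
By Gauss's law (flux through the curved wall only), E·2πrL = λ_enc L/ε₀.
E = |λ_enc|/(2πε₀r) = (1.67×10^-9)/(2π·8.85×10^-12·0.375) = 80.1 N/C.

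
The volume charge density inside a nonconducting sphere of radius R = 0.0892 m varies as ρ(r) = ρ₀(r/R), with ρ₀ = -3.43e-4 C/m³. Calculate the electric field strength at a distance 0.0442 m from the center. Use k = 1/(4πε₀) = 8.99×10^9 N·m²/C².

Symmetry ⇒ E = E(r) r̂. Gaussian sphere of radius r = 0.0442 m (r < R).
Q_enc = ∫₀^r ρ(r')·4πr'² dr' = (4πρ₀/R) ∫₀^r r'^3 dr' = 4πρ₀ r^4/(4·R) = -4.611×10^-8 C.
Since E is radial and uniform over the Gaussian sphere, Φ = E·4πr² = Q_enc/ε₀.
E = k|Q_enc|/r² = (8.99×10^9)(4.611e-8)/(0.0442)² = 2.12×10^5 N/C.

|E| = 2.12×10^5 V/m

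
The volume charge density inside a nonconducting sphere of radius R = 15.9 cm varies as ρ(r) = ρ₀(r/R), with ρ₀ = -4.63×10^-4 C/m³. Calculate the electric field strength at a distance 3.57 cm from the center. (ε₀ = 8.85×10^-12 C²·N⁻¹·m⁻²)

E ≈ 1.05e5 V/m

Use a concentric Gaussian sphere at r = 3.57 cm (r < R).
Integrate the density: Q_enc = 4π ∫₀^r ρ₀(r'/R)^1 r'² dr' = 4πρ₀ r^4/(4·R) = -1.486×10^-8 C.
By Gauss's law, ∮E·dA = E·4πr² = Q_enc/ε₀.
E = |Q_enc|/(4πε₀r²) = (1.486×10^-8)/(4π·8.85×10^-12·(0.0357)²) = 1.05×10^5 N/C.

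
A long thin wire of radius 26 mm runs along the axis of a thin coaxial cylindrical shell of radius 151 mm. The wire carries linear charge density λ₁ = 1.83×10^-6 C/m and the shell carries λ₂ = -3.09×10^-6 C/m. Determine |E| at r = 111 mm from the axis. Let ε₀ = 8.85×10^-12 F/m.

Take a coaxial cylindrical Gaussian surface of radius r = 111 mm and length L (between the conductors, 26 mm < r < 151 mm).
The shell at 151 mm lies outside the Gaussian surface, so λ_enc = λ₁ = 1.83e-6 C/m.
By Gauss's law (flux through the curved wall only), E·2πrL = λ_enc L/ε₀.
E = |λ_enc|/(2πε₀r) = (1.83e-6)/(2π·8.85×10^-12·0.111) = 2.96e5 N/C.

E = 2.96e5 N/C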